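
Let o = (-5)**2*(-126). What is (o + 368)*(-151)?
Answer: 420082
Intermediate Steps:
o = -3150 (o = 25*(-126) = -3150)
(o + 368)*(-151) = (-3150 + 368)*(-151) = -2782*(-151) = 420082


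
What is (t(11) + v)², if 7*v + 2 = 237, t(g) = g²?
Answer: 1170724/49 ≈ 23892.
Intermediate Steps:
v = 235/7 (v = -2/7 + (⅐)*237 = -2/7 + 237/7 = 235/7 ≈ 33.571)
(t(11) + v)² = (11² + 235/7)² = (121 + 235/7)² = (1082/7)² = 1170724/49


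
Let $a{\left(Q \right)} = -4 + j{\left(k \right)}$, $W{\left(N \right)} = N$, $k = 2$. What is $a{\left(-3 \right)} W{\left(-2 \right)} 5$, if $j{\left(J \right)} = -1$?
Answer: $50$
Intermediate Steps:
$a{\left(Q \right)} = -5$ ($a{\left(Q \right)} = -4 - 1 = -5$)
$a{\left(-3 \right)} W{\left(-2 \right)} 5 = \left(-5\right) \left(-2\right) 5 = 10 \cdot 5 = 50$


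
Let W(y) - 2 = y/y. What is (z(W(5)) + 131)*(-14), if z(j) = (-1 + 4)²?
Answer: -1960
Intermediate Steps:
W(y) = 3 (W(y) = 2 + y/y = 2 + 1 = 3)
z(j) = 9 (z(j) = 3² = 9)
(z(W(5)) + 131)*(-14) = (9 + 131)*(-14) = 140*(-14) = -1960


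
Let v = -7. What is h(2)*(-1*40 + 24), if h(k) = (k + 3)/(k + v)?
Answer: 16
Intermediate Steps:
h(k) = (3 + k)/(-7 + k) (h(k) = (k + 3)/(k - 7) = (3 + k)/(-7 + k))
h(2)*(-1*40 + 24) = ((3 + 2)/(-7 + 2))*(-1*40 + 24) = (5/(-5))*(-40 + 24) = -1/5*5*(-16) = -1*(-16) = 16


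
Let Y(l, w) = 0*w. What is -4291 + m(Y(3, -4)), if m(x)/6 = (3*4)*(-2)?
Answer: -4435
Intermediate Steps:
Y(l, w) = 0
m(x) = -144 (m(x) = 6*((3*4)*(-2)) = 6*(12*(-2)) = 6*(-24) = -144)
-4291 + m(Y(3, -4)) = -4291 - 144 = -4435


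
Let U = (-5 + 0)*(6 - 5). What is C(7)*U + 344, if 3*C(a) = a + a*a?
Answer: 752/3 ≈ 250.67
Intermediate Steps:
C(a) = a/3 + a²/3 (C(a) = (a + a*a)/3 = (a + a²)/3 = a/3 + a²/3)
U = -5 (U = -5*1 = -5)
C(7)*U + 344 = ((⅓)*7*(1 + 7))*(-5) + 344 = ((⅓)*7*8)*(-5) + 344 = (56/3)*(-5) + 344 = -280/3 + 344 = 752/3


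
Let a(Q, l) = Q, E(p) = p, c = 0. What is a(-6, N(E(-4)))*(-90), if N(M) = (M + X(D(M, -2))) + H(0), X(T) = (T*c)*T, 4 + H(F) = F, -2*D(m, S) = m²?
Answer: 540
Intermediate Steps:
D(m, S) = -m²/2
H(F) = -4 + F
X(T) = 0 (X(T) = (T*0)*T = 0*T = 0)
N(M) = -4 + M (N(M) = (M + 0) + (-4 + 0) = M - 4 = -4 + M)
a(-6, N(E(-4)))*(-90) = -6*(-90) = 540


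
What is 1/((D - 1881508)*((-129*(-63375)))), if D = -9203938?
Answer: -1/90627678092250 ≈ -1.1034e-14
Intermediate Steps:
1/((D - 1881508)*((-129*(-63375)))) = 1/((-9203938 - 1881508)*((-129*(-63375)))) = 1/(-11085446*8175375) = -1/11085446*1/8175375 = -1/90627678092250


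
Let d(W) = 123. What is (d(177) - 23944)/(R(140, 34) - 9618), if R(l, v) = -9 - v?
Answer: 23821/9661 ≈ 2.4657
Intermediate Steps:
(d(177) - 23944)/(R(140, 34) - 9618) = (123 - 23944)/((-9 - 1*34) - 9618) = -23821/((-9 - 34) - 9618) = -23821/(-43 - 9618) = -23821/(-9661) = -23821*(-1/9661) = 23821/9661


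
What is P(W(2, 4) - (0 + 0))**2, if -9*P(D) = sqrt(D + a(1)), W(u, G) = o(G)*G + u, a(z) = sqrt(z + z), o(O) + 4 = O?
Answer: 2/81 + sqrt(2)/81 ≈ 0.042151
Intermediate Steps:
o(O) = -4 + O
a(z) = sqrt(2)*sqrt(z) (a(z) = sqrt(2*z) = sqrt(2)*sqrt(z))
W(u, G) = u + G*(-4 + G) (W(u, G) = (-4 + G)*G + u = G*(-4 + G) + u = u + G*(-4 + G))
P(D) = -sqrt(D + sqrt(2))/9 (P(D) = -sqrt(D + sqrt(2)*sqrt(1))/9 = -sqrt(D + sqrt(2)*1)/9 = -sqrt(D + sqrt(2))/9)
P(W(2, 4) - (0 + 0))**2 = (-sqrt(((2 + 4*(-4 + 4)) - (0 + 0)) + sqrt(2))/9)**2 = (-sqrt(((2 + 4*0) - 1*0) + sqrt(2))/9)**2 = (-sqrt(((2 + 0) + 0) + sqrt(2))/9)**2 = (-sqrt((2 + 0) + sqrt(2))/9)**2 = (-sqrt(2 + sqrt(2))/9)**2 = 2/81 + sqrt(2)/81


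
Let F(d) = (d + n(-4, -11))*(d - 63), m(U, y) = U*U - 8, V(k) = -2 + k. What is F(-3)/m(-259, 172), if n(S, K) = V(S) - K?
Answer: -132/67073 ≈ -0.0019680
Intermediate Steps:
n(S, K) = -2 + S - K (n(S, K) = (-2 + S) - K = -2 + S - K)
m(U, y) = -8 + U² (m(U, y) = U² - 8 = -8 + U²)
F(d) = (-63 + d)*(5 + d) (F(d) = (d + (-2 - 4 - 1*(-11)))*(d - 63) = (d + (-2 - 4 + 11))*(-63 + d) = (d + 5)*(-63 + d) = (5 + d)*(-63 + d) = (-63 + d)*(5 + d))
F(-3)/m(-259, 172) = (-315 + (-3)² - 58*(-3))/(-8 + (-259)²) = (-315 + 9 + 174)/(-8 + 67081) = -132/67073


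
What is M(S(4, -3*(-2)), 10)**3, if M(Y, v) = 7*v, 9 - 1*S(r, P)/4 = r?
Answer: 343000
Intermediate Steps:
S(r, P) = 36 - 4*r
M(S(4, -3*(-2)), 10)**3 = (7*10)**3 = 70**3 = 343000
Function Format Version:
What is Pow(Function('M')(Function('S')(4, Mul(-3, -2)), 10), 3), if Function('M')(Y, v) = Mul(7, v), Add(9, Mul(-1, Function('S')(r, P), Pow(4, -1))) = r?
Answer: 343000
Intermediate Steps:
Function('S')(r, P) = Add(36, Mul(-4, r))
Pow(Function('M')(Function('S')(4, Mul(-3, -2)), 10), 3) = Pow(Mul(7, 10), 3) = Pow(70, 3) = 343000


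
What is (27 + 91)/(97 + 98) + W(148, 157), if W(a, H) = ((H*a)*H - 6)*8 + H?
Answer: 5690982493/195 ≈ 2.9185e+7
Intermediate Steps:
W(a, H) = -48 + H + 8*a*H² (W(a, H) = (a*H² - 6)*8 + H = (-6 + a*H²)*8 + H = (-48 + 8*a*H²) + H = -48 + H + 8*a*H²)
(27 + 91)/(97 + 98) + W(148, 157) = (27 + 91)/(97 + 98) + (-48 + 157 + 8*148*157²) = 118/195 + (-48 + 157 + 8*148*24649) = 118*(1/195) + (-48 + 157 + 29184416) = 118/195 + 29184525 = 5690982493/195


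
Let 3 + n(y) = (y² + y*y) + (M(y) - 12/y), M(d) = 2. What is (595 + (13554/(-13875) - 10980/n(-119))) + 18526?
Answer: 298022076225077/15587225875 ≈ 19120.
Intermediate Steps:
n(y) = -1 - 12/y + 2*y² (n(y) = -3 + ((y² + y*y) + (2 - 12/y)) = -3 + ((y² + y²) + (2 - 12/y)) = -3 + (2*y² + (2 - 12/y)) = -3 + (2 - 12/y + 2*y²) = -1 - 12/y + 2*y²)
(595 + (13554/(-13875) - 10980/n(-119))) + 18526 = (595 + (13554/(-13875) - 10980*(-119/(-12 - 1*(-119) + 2*(-119)³)))) + 18526 = (595 + (13554*(-1/13875) - 10980*(-119/(-12 + 119 + 2*(-1685159))))) + 18526 = (595 + (-4518/4625 - 10980*(-119/(-12 + 119 - 3370318)))) + 18526 = (595 + (-4518/4625 - 10980/((-1/119*(-3370211))))) + 18526 = (595 + (-4518/4625 - 10980/3370211/119)) + 18526 = (595 + (-4518/4625 - 10980*119/3370211)) + 18526 = (595 + (-4518/4625 - 1306620/3370211)) + 18526 = (595 - 21269730798/15587225875) + 18526 = 9253129664827/15587225875 + 18526 = 298022076225077/15587225875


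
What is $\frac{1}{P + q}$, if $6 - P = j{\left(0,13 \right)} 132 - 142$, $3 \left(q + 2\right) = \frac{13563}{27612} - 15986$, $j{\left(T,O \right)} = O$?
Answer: $- \frac{3068}{21164607} \approx -0.00014496$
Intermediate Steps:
$q = - \frac{16353983}{3068}$ ($q = -2 + \frac{\frac{13563}{27612} - 15986}{3} = -2 + \frac{13563 \cdot \frac{1}{27612} - 15986}{3} = -2 + \frac{\frac{1507}{3068} - 15986}{3} = -2 + \frac{1}{3} \left(- \frac{49043541}{3068}\right) = -2 - \frac{16347847}{3068} = - \frac{16353983}{3068} \approx -5330.5$)
$P = -1568$ ($P = 6 - \left(13 \cdot 132 - 142\right) = 6 - \left(1716 - 142\right) = 6 - 1574 = -1568$)
$\frac{1}{P + q} = \frac{1}{-1568 - \frac{16353983}{3068}} = \frac{1}{- \frac{21164607}{3068}} = - \frac{3068}{21164607}$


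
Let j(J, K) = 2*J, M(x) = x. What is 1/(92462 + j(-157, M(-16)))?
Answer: 1/92148 ≈ 1.0852e-5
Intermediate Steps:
1/(92462 + j(-157, M(-16))) = 1/(92462 + 2*(-157)) = 1/(92462 - 314) = 1/92148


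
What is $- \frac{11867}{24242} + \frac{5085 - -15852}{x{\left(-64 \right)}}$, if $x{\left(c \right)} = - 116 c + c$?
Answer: $\frac{9135079}{3878720} \approx 2.3552$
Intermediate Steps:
$x{\left(c \right)} = - 115 c$
$- \frac{11867}{24242} + \frac{5085 - -15852}{x{\left(-64 \right)}} = - \frac{11867}{24242} + \frac{5085 - -15852}{\left(-115\right) \left(-64\right)} = \left(-11867\right) \frac{1}{24242} + \frac{5085 + 15852}{7360} = - \frac{11867}{24242} + 20937 \cdot \frac{1}{7360} = - \frac{11867}{24242} + \frac{20937}{7360} = \frac{9135079}{3878720}$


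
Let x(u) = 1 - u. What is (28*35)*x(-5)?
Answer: 5880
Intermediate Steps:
(28*35)*x(-5) = (28*35)*(1 - 1*(-5)) = 980*(1 + 5) = 980*6 = 5880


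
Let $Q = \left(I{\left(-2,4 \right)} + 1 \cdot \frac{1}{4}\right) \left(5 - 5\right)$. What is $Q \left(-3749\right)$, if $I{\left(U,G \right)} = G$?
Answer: $0$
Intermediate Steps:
$Q = 0$ ($Q = \left(4 + 1 \cdot \frac{1}{4}\right) \left(5 - 5\right) = \left(4 + 1 \cdot \frac{1}{4}\right) 0 = \left(4 + \frac{1}{4}\right) 0 = \frac{17}{4} \cdot 0 = 0$)
$Q \left(-3749\right) = 0 \left(-3749\right) = 0$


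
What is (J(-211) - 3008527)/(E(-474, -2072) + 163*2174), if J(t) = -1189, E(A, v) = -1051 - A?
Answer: -3009716/353785 ≈ -8.5072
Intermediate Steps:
(J(-211) - 3008527)/(E(-474, -2072) + 163*2174) = (-1189 - 3008527)/((-1051 - 1*(-474)) + 163*2174) = -3009716/((-1051 + 474) + 354362) = -3009716/(-577 + 354362) = -3009716/353785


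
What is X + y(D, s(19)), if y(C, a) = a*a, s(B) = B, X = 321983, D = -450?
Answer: 322344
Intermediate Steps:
y(C, a) = a**2
X + y(D, s(19)) = 321983 + 19**2 = 321983 + 361 = 322344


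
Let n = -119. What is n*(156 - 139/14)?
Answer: -34765/2 ≈ -17383.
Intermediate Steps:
n*(156 - 139/14) = -119*(156 - 139/14) = -119*2045/14 = -34765/2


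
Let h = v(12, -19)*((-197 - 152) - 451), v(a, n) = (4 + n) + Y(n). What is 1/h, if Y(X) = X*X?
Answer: -1/276800 ≈ -3.6127e-6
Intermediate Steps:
Y(X) = X²
v(a, n) = 4 + n + n² (v(a, n) = (4 + n) + n² = 4 + n + n²)
h = -276800 (h = (4 - 19 + (-19)²)*((-197 - 152) - 451) = (4 - 19 + 361)*(-349 - 451) = 346*(-800) = -276800)
1/h = 1/(-276800) = -1/276800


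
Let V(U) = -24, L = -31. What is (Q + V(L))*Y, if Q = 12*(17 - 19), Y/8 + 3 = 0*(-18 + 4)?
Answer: 1152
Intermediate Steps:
Y = -24 (Y = -24 + 8*(0*(-18 + 4)) = -24 + 8*(0*(-14)) = -24 + 8*0 = -24 + 0 = -24)
Q = -24 (Q = 12*(-2) = -24)
(Q + V(L))*Y = (-24 - 24)*(-24) = -48*(-24) = 1152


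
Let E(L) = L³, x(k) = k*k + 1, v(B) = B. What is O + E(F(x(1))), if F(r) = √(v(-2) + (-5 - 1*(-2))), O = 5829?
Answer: 5829 - 5*I*√5 ≈ 5829.0 - 11.18*I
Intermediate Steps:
x(k) = 1 + k² (x(k) = k² + 1 = 1 + k²)
F(r) = I*√5 (F(r) = √(-2 + (-5 - 1*(-2))) = √(-2 + (-5 + 2)) = √(-2 - 3) = √(-5) = I*√5)
O + E(F(x(1))) = 5829 + (I*√5)³ = 5829 - 5*I*√5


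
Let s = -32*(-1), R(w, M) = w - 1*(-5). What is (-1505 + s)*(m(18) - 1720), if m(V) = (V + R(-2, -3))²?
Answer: 1883967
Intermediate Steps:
R(w, M) = 5 + w (R(w, M) = w + 5 = 5 + w)
m(V) = (3 + V)² (m(V) = (V + (5 - 2))² = (V + 3)² = (3 + V)²)
s = 32
(-1505 + s)*(m(18) - 1720) = (-1505 + 32)*((3 + 18)² - 1720) = -1473*(21² - 1720) = -1473*(441 - 1720) = -1473*(-1279) = 1883967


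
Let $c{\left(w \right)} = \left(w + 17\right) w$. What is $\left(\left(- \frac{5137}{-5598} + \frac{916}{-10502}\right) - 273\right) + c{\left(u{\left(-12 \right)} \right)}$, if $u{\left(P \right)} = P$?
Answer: $- \frac{9764157131}{29395098} \approx -332.17$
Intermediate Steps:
$c{\left(w \right)} = w \left(17 + w\right)$ ($c{\left(w \right)} = \left(17 + w\right) w = w \left(17 + w\right)$)
$\left(\left(- \frac{5137}{-5598} + \frac{916}{-10502}\right) - 273\right) + c{\left(u{\left(-12 \right)} \right)} = \left(\left(- \frac{5137}{-5598} + \frac{916}{-10502}\right) - 273\right) - 12 \left(17 - 12\right) = \left(\left(\left(-5137\right) \left(- \frac{1}{5598}\right) + 916 \left(- \frac{1}{10502}\right)\right) - 273\right) - 60 = \left(\left(\frac{5137}{5598} - \frac{458}{5251}\right) - 273\right) - 60 = \left(\frac{24410503}{29395098} - 273\right) - 60 = - \frac{8000451251}{29395098} - 60 = - \frac{9764157131}{29395098}$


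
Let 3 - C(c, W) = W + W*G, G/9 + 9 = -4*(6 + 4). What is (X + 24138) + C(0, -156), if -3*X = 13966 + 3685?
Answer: -151148/3 ≈ -50383.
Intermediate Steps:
G = -441 (G = -81 + 9*(-4*(6 + 4)) = -81 + 9*(-4*10) = -81 + 9*(-40) = -81 - 360 = -441)
X = -17651/3 (X = -(13966 + 3685)/3 = -1/3*17651 = -17651/3 ≈ -5883.7)
C(c, W) = 3 + 440*W (C(c, W) = 3 - (W + W*(-441)) = 3 - (W - 441*W) = 3 - (-440)*W = 3 + 440*W)
(X + 24138) + C(0, -156) = (-17651/3 + 24138) + (3 + 440*(-156)) = 54763/3 + (3 - 68640) = 54763/3 - 68637 = -151148/3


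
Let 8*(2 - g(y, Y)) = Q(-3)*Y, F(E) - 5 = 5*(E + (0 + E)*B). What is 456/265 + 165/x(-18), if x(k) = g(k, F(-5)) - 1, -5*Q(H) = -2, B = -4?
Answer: -14119/265 ≈ -53.279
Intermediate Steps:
Q(H) = ⅖ (Q(H) = -⅕*(-2) = ⅖)
F(E) = 5 - 15*E (F(E) = 5 + 5*(E + (0 + E)*(-4)) = 5 + 5*(E + E*(-4)) = 5 + 5*(E - 4*E) = 5 + 5*(-3*E) = 5 - 15*E)
g(y, Y) = 2 - Y/20
x(k) = -3 (x(k) = (2 - (5 - 15*(-5))/20) - 1 = (2 - (5 + 75)/20) - 1 = (2 - 1/20*80) - 1 = (2 - 4) - 1 = -2 - 1 = -3)
456/265 + 165/x(-18) = 456/265 + 165/(-3) = 456*(1/265) + 165*(-⅓) = 456/265 - 55 = -14119/265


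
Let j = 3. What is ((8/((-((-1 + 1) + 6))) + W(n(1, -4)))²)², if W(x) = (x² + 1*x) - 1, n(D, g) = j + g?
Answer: 2401/81 ≈ 29.642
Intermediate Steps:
n(D, g) = 3 + g
W(x) = -1 + x + x² (W(x) = (x² + x) - 1 = (x + x²) - 1 = -1 + x + x²)
((8/((-((-1 + 1) + 6))) + W(n(1, -4)))²)² = ((8/((-((-1 + 1) + 6))) + (-1 + (3 - 4) + (3 - 4)²))²)² = ((8/((-(0 + 6))) + (-1 - 1 + (-1)²))²)² = ((8/((-1*6)) + (-1 - 1 + 1))²)² = ((8/(-6) - 1)²)² = ((8*(-⅙) - 1)²)² = ((-4/3 - 1)²)² = ((-7/3)²)² = (49/9)² = 2401/81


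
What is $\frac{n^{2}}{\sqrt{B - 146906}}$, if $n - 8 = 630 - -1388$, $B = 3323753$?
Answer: $\frac{4104676 \sqrt{352983}}{1058949} \approx 2302.9$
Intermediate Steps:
$n = 2026$ ($n = 8 + \left(630 - -1388\right) = 8 + \left(630 + 1388\right) = 8 + 2018 = 2026$)
$\frac{n^{2}}{\sqrt{B - 146906}} = \frac{2026^{2}}{\sqrt{3323753 - 146906}} = \frac{4104676}{\sqrt{3176847}} = \frac{4104676}{3 \sqrt{352983}} = 4104676 \frac{\sqrt{352983}}{1058949} = \frac{4104676 \sqrt{352983}}{1058949}$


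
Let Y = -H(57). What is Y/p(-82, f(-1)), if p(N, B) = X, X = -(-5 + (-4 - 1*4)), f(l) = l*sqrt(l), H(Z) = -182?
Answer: 14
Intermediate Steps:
f(l) = l**(3/2)
X = 13 (X = -(-5 + (-4 - 4)) = -(-5 - 8) = -1*(-13) = 13)
p(N, B) = 13
Y = 182 (Y = -1*(-182) = 182)
Y/p(-82, f(-1)) = 182/13 = 182*(1/13) = 14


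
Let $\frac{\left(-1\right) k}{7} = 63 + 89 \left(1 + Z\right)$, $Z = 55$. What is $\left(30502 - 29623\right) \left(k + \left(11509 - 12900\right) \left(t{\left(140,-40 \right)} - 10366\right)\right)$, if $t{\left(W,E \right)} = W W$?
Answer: $-11321364417$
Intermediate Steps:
$t{\left(W,E \right)} = W^{2}$
$k = -35329$ ($k = - 7 \left(63 + 89 \left(1 + 55\right)\right) = - 7 \left(63 + 89 \cdot 56\right) = - 7 \left(63 + 4984\right) = \left(-7\right) 5047 = -35329$)
$\left(30502 - 29623\right) \left(k + \left(11509 - 12900\right) \left(t{\left(140,-40 \right)} - 10366\right)\right) = \left(30502 - 29623\right) \left(-35329 + \left(11509 - 12900\right) \left(140^{2} - 10366\right)\right) = 879 \left(-35329 - 1391 \left(19600 - 10366\right)\right) = 879 \left(-35329 - 12844494\right) = 879 \left(-12879823\right) = -11321364417$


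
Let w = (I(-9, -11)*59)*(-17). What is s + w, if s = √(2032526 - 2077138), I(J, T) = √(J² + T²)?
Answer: -1003*√202 + 2*I*√11153 ≈ -14255.0 + 211.22*I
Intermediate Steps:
s = 2*I*√11153 (s = √(-44612) = 2*I*√11153 ≈ 211.22*I)
w = -1003*√202 (w = (√((-9)² + (-11)²)*59)*(-17) = (√(81 + 121)*59)*(-17) = (√202*59)*(-17) = (59*√202)*(-17) = -1003*√202 ≈ -14255.)
s + w = 2*I*√11153 - 1003*√202 = -1003*√202 + 2*I*√11153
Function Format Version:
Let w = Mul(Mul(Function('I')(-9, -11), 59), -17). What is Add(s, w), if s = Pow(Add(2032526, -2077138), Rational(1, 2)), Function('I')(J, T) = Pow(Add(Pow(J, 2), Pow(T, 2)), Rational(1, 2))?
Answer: Add(Mul(-1003, Pow(202, Rational(1, 2))), Mul(2, I, Pow(11153, Rational(1, 2)))) ≈ Add(-14255., Mul(211.22, I))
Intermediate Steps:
s = Mul(2, I, Pow(11153, Rational(1, 2))) (s = Pow(-44612, Rational(1, 2)) = Mul(2, I, Pow(11153, Rational(1, 2))) ≈ Mul(211.22, I))
w = Mul(-1003, Pow(202, Rational(1, 2))) (w = Mul(Mul(Pow(Add(Pow(-9, 2), Pow(-11, 2)), Rational(1, 2)), 59), -17) = Mul(Mul(Pow(Add(81, 121), Rational(1, 2)), 59), -17) = Mul(Mul(Pow(202, Rational(1, 2)), 59), -17) = Mul(Mul(59, Pow(202, Rational(1, 2))), -17) = Mul(-1003, Pow(202, Rational(1, 2))) ≈ -14255.)
Add(s, w) = Add(Mul(2, I, Pow(11153, Rational(1, 2))), Mul(-1003, Pow(202, Rational(1, 2)))) = Add(Mul(-1003, Pow(202, Rational(1, 2))), Mul(2, I, Pow(11153, Rational(1, 2))))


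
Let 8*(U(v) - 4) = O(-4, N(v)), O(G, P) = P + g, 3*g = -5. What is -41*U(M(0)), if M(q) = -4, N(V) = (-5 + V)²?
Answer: -6847/12 ≈ -570.58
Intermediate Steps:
g = -5/3 (g = (⅓)*(-5) = -5/3 ≈ -1.6667)
O(G, P) = -5/3 + P (O(G, P) = P - 5/3 = -5/3 + P)
U(v) = 91/24 + (-5 + v)²/8 (U(v) = 4 + (-5/3 + (-5 + v)²)/8 = 4 + (-5/24 + (-5 + v)²/8) = 91/24 + (-5 + v)²/8)
-41*U(M(0)) = -41*(91/24 + (-5 - 4)²/8) = -41*(91/24 + (⅛)*(-9)²) = -41*(91/24 + (⅛)*81) = -41*(91/24 + 81/8) = -41*167/12 = -6847/12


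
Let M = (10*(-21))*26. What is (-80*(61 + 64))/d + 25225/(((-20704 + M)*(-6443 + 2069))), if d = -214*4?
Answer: 143054369075/12245222952 ≈ 11.682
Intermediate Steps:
d = -856
M = -5460 (M = -210*26 = -5460)
(-80*(61 + 64))/d + 25225/(((-20704 + M)*(-6443 + 2069))) = -80*(61 + 64)/(-856) + 25225/(((-20704 - 5460)*(-6443 + 2069))) = -80*125*(-1/856) + 25225/((-26164*(-4374))) = -10000*(-1/856) + 25225/114441336 = 1250/107 + 25225*(1/114441336) = 1250/107 + 25225/114441336 = 143054369075/12245222952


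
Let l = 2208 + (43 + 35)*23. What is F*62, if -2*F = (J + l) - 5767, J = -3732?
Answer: 170407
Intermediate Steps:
l = 4002 (l = 2208 + 78*23 = 2208 + 1794 = 4002)
F = 5497/2 (F = -((-3732 + 4002) - 5767)/2 = -(270 - 5767)/2 = -½*(-5497) = 5497/2 ≈ 2748.5)
F*62 = (5497/2)*62 = 170407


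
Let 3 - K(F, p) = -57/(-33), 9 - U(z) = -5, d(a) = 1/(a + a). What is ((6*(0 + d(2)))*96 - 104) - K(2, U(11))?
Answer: 426/11 ≈ 38.727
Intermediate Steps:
d(a) = 1/(2*a)
U(z) = 14 (U(z) = 9 - 1*(-5) = 9 + 5 = 14)
K(F, p) = 14/11 (K(F, p) = 3 - (-57)/(-33) = 3 - (-57)*(-1)/33 = 3 - 1*19/11 = 3 - 19/11 = 14/11)
((6*(0 + d(2)))*96 - 104) - K(2, U(11)) = ((6*(0 + (½)/2))*96 - 104) - 1*14/11 = ((6*(0 + (½)*(½)))*96 - 104) - 14/11 = ((6*(0 + ¼))*96 - 104) - 14/11 = ((6*(¼))*96 - 104) - 14/11 = ((3/2)*96 - 104) - 14/11 = (144 - 104) - 14/11 = 40 - 14/11 = 426/11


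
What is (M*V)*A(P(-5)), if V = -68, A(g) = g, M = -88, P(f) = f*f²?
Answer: -748000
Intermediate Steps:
P(f) = f³
(M*V)*A(P(-5)) = -88*(-68)*(-5)³ = 5984*(-125) = -748000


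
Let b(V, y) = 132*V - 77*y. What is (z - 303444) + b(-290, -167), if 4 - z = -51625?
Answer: -277236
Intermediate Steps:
z = 51629 (z = 4 - 1*(-51625) = 4 + 51625 = 51629)
b(V, y) = -77*y + 132*V
(z - 303444) + b(-290, -167) = (51629 - 303444) + (-77*(-167) + 132*(-290)) = -251815 + (12859 - 38280) = -251815 - 25421 = -277236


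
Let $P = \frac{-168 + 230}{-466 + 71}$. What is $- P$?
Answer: $\frac{62}{395} \approx 0.15696$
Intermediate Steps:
$P = - \frac{62}{395}$ ($P = \frac{62}{-395} = 62 \left(- \frac{1}{395}\right) = - \frac{62}{395} \approx -0.15696$)
$- P = \left(-1\right) \left(- \frac{62}{395}\right) = \frac{62}{395}$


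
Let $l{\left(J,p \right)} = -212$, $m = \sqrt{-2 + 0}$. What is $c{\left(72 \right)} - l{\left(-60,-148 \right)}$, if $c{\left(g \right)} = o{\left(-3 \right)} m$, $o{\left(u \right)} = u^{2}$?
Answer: $212 + 9 i \sqrt{2} \approx 212.0 + 12.728 i$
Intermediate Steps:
$m = i \sqrt{2}$ ($m = \sqrt{-2} = i \sqrt{2} \approx 1.4142 i$)
$c{\left(g \right)} = 9 i \sqrt{2}$ ($c{\left(g \right)} = \left(-3\right)^{2} i \sqrt{2} = 9 i \sqrt{2}$)
$c{\left(72 \right)} - l{\left(-60,-148 \right)} = 9 i \sqrt{2} - -212 = 9 i \sqrt{2} + 212 = 212 + 9 i \sqrt{2}$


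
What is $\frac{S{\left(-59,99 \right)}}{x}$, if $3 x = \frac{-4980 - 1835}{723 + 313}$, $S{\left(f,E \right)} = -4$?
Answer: $\frac{12432}{6815} \approx 1.8242$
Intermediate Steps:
$x = - \frac{6815}{3108}$ ($x = \frac{\left(-4980 - 1835\right) \frac{1}{723 + 313}}{3} = \frac{\left(-6815\right) \frac{1}{1036}}{3} = \frac{1}{3} \left(- \frac{6815}{1036}\right) = - \frac{6815}{3108} \approx -2.1927$)
$\frac{S{\left(-59,99 \right)}}{x} = - \frac{4}{- \frac{6815}{3108}} = \left(-4\right) \left(- \frac{3108}{6815}\right) = \frac{12432}{6815}$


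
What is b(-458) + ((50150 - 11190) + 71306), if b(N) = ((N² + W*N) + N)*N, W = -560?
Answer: -213219722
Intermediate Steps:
b(N) = N*(N² - 559*N) (b(N) = ((N² - 560*N) + N)*N = (N² - 559*N)*N = N*(N² - 559*N))
b(-458) + ((50150 - 11190) + 71306) = (-458)²*(-559 - 458) + ((50150 - 11190) + 71306) = 209764*(-1017) + (38960 + 71306) = -213329988 + 110266 = -213219722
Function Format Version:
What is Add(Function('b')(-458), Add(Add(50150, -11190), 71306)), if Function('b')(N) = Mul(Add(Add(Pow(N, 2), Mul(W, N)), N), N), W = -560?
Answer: -213219722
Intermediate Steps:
Function('b')(N) = Mul(N, Add(Pow(N, 2), Mul(-559, N))) (Function('b')(N) = Mul(Add(Add(Pow(N, 2), Mul(-560, N)), N), N) = Mul(Add(Pow(N, 2), Mul(-559, N)), N) = Mul(N, Add(Pow(N, 2), Mul(-559, N))))
Add(Function('b')(-458), Add(Add(50150, -11190), 71306)) = Add(Mul(Pow(-458, 2), Add(-559, -458)), Add(Add(50150, -11190), 71306)) = Add(Mul(209764, -1017), Add(38960, 71306)) = Add(-213329988, 110266) = -213219722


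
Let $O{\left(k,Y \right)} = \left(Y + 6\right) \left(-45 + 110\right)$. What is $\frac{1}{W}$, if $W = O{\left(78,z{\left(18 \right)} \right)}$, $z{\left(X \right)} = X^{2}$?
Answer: $\frac{1}{21450} \approx 4.662 \cdot 10^{-5}$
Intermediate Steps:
$O{\left(k,Y \right)} = 390 + 65 Y$ ($O{\left(k,Y \right)} = \left(6 + Y\right) 65 = 390 + 65 Y$)
$W = 21450$ ($W = 390 + 65 \cdot 18^{2} = 390 + 65 \cdot 324 = 390 + 21060 = 21450$)
$\frac{1}{W} = \frac{1}{21450}$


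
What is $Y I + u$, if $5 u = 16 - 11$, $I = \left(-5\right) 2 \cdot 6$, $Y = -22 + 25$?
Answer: $-179$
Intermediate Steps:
$Y = 3$
$I = -60$ ($I = \left(-10\right) 6 = -60$)
$u = 1$ ($u = \frac{16 - 11}{5} = \frac{1}{5} \cdot 5 = 1$)
$Y I + u = 3 \left(-60\right) + 1 = -180 + 1 = -179$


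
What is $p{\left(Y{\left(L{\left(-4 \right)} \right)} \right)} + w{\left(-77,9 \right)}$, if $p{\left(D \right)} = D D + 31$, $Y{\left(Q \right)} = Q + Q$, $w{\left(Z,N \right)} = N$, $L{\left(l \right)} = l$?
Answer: $104$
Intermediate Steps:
$Y{\left(Q \right)} = 2 Q$
$p{\left(D \right)} = 31 + D^{2}$ ($p{\left(D \right)} = D^{2} + 31 = 31 + D^{2}$)
$p{\left(Y{\left(L{\left(-4 \right)} \right)} \right)} + w{\left(-77,9 \right)} = \left(31 + \left(2 \left(-4\right)\right)^{2}\right) + 9 = \left(31 + \left(-8\right)^{2}\right) + 9 = \left(31 + 64\right) + 9 = 95 + 9 = 104$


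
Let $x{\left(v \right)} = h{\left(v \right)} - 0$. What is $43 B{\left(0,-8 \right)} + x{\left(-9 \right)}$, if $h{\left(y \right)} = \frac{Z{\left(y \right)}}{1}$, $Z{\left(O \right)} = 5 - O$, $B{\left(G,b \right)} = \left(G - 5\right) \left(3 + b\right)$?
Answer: $1089$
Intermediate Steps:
$B{\left(G,b \right)} = \left(-5 + G\right) \left(3 + b\right)$
$h{\left(y \right)} = 5 - y$ ($h{\left(y \right)} = \frac{5 - y}{1} = \left(5 - y\right) 1 = 5 - y$)
$x{\left(v \right)} = 5 - v$ ($x{\left(v \right)} = \left(5 - v\right) - 0 = \left(5 - v\right) + 0 = 5 - v$)
$43 B{\left(0,-8 \right)} + x{\left(-9 \right)} = 43 \left(-15 - -40 + 3 \cdot 0 + 0 \left(-8\right)\right) + \left(5 - -9\right) = 43 \left(-15 + 40 + 0 + 0\right) + \left(5 + 9\right) = 43 \cdot 25 + 14 = 1075 + 14 = 1089$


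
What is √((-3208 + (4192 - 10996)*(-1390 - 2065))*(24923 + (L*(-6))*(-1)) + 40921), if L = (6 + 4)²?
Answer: √599908252997 ≈ 7.7454e+5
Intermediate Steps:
L = 100 (L = 10² = 100)
√((-3208 + (4192 - 10996)*(-1390 - 2065))*(24923 + (L*(-6))*(-1)) + 40921) = √((-3208 + (4192 - 10996)*(-1390 - 2065))*(24923 + (100*(-6))*(-1)) + 40921) = √((-3208 - 6804*(-3455))*(24923 - 600*(-1)) + 40921) = √((-3208 + 23507820)*(24923 + 600) + 40921) = √(23504612*25523 + 40921) = √(599908212076 + 40921) = √599908252997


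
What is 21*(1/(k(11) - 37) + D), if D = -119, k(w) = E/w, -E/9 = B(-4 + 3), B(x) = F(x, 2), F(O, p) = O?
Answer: -994833/398 ≈ -2499.6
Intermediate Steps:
B(x) = x
E = 9 (E = -9*(-4 + 3) = -9*(-1) = 9)
k(w) = 9/w
21*(1/(k(11) - 37) + D) = 21*(1/(9/11 - 37) - 119) = 21*(1/(-398/11) - 119) = 21*(-11/398 - 119) = 21*(-47373/398) = -994833/398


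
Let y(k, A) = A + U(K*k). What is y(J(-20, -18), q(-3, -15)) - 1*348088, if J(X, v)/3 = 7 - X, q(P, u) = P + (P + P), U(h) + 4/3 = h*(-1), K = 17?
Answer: -1048426/3 ≈ -3.4948e+5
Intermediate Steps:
U(h) = -4/3 - h (U(h) = -4/3 + h*(-1) = -4/3 - h)
q(P, u) = 3*P (q(P, u) = P + 2*P = 3*P)
J(X, v) = 21 - 3*X (J(X, v) = 3*(7 - X) = 21 - 3*X)
y(k, A) = -4/3 + A - 17*k (y(k, A) = A + (-4/3 - 17*k) = -4/3 + A - 17*k)
y(J(-20, -18), q(-3, -15)) - 1*348088 = (-4/3 + 3*(-3) - 17*(21 - 3*(-20))) - 1*348088 = (-4/3 - 9 - 17*(21 + 60)) - 348088 = (-4/3 - 9 - 17*81) - 348088 = (-4/3 - 9 - 1377) - 348088 = -4162/3 - 348088 = -1048426/3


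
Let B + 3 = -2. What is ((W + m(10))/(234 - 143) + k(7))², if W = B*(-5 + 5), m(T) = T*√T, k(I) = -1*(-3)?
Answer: 75529/8281 + 60*√10/91 ≈ 11.206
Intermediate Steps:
B = -5 (B = -3 - 2 = -5)
k(I) = 3
m(T) = T^(3/2)
W = 0 (W = -5*(-5 + 5) = -5*0 = 0)
((W + m(10))/(234 - 143) + k(7))² = ((0 + 10^(3/2))/(234 - 143) + 3)² = ((0 + 10*√10)/91 + 3)² = ((10*√10)*(1/91) + 3)² = (10*√10/91 + 3)² = (3 + 10*√10/91)²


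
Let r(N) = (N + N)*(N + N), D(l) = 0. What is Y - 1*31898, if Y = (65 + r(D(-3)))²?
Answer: -27673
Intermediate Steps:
r(N) = 4*N² (r(N) = (2*N)*(2*N) = 4*N²)
Y = 4225 (Y = (65 + 4*0²)² = (65 + 4*0)² = (65 + 0)² = 65² = 4225)
Y - 1*31898 = 4225 - 1*31898 = 4225 - 31898 = -27673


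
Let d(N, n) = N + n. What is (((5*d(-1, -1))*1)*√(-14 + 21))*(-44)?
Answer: 440*√7 ≈ 1164.1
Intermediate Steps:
(((5*d(-1, -1))*1)*√(-14 + 21))*(-44) = (((5*(-1 - 1))*1)*√(-14 + 21))*(-44) = (((5*(-2))*1)*√7)*(-44) = ((-10*1)*√7)*(-44) = -10*√7*(-44) = 440*√7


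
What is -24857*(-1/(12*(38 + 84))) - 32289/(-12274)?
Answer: 176182957/8984568 ≈ 19.609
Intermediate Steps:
-24857*(-1/(12*(38 + 84))) - 32289/(-12274) = -24857/((-12*122)) - 32289*(-1/12274) = -24857/(-1464) + 32289/12274 = -24857*(-1/1464) + 32289/12274 = 24857/1464 + 32289/12274 = 176182957/8984568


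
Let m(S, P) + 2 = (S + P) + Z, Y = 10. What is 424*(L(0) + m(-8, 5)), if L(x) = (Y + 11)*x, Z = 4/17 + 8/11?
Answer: -320120/187 ≈ -1711.9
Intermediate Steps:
Z = 180/187 (Z = 4*(1/17) + 8*(1/11) = 4/17 + 8/11 = 180/187 ≈ 0.96257)
L(x) = 21*x (L(x) = (10 + 11)*x = 21*x)
m(S, P) = -194/187 + P + S (m(S, P) = -2 + ((S + P) + 180/187) = -2 + ((P + S) + 180/187) = -2 + (180/187 + P + S) = -194/187 + P + S)
424*(L(0) + m(-8, 5)) = 424*(21*0 + (-194/187 + 5 - 8)) = 424*(0 - 755/187) = 424*(-755/187) = -320120/187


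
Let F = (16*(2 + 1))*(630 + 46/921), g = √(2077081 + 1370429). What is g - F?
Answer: -9284416/307 + √3447510 ≈ -28386.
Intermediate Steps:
g = √3447510 ≈ 1856.7
F = 9284416/307 (F = (16*3)*(630 + 46*(1/921)) = 48*(630 + 46/921) = 48*(580276/921) = 9284416/307 ≈ 30242.)
g - F = √3447510 - 1*9284416/307 = √3447510 - 9284416/307 = -9284416/307 + √3447510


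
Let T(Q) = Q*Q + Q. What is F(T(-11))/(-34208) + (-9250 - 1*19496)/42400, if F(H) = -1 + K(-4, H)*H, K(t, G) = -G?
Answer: -14695649/45325600 ≈ -0.32422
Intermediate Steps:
T(Q) = Q + Q**2 (T(Q) = Q**2 + Q = Q + Q**2)
F(H) = -1 - H**2 (F(H) = -1 + (-H)*H = -1 - H**2)
F(T(-11))/(-34208) + (-9250 - 1*19496)/42400 = (-1 - (-11*(1 - 11))**2)/(-34208) + (-9250 - 1*19496)/42400 = (-1 - (-11*(-10))**2)*(-1/34208) + (-9250 - 19496)*(1/42400) = (-1 - 1*110**2)*(-1/34208) - 28746*1/42400 = (-1 - 1*12100)*(-1/34208) - 14373/21200 = (-1 - 12100)*(-1/34208) - 14373/21200 = -12101*(-1/34208) - 14373/21200 = 12101/34208 - 14373/21200 = -14695649/45325600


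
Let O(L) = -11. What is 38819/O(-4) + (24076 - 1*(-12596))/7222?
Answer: -12724883/3611 ≈ -3523.9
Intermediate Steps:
38819/O(-4) + (24076 - 1*(-12596))/7222 = 38819/(-11) + (24076 - 1*(-12596))/7222 = 38819*(-1/11) + (24076 + 12596)*(1/7222) = -3529 + 36672*(1/7222) = -3529 + 18336/3611 = -12724883/3611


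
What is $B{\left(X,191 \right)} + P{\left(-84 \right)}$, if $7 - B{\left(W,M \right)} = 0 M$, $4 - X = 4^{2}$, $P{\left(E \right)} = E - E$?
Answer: $7$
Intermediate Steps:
$P{\left(E \right)} = 0$
$X = -12$ ($X = 4 - 4^{2} = 4 - 16 = -12$)
$B{\left(W,M \right)} = 7$ ($B{\left(W,M \right)} = 7 - 0 M = 7 - 0 = 7 + 0 = 7$)
$B{\left(X,191 \right)} + P{\left(-84 \right)} = 7 + 0 = 7$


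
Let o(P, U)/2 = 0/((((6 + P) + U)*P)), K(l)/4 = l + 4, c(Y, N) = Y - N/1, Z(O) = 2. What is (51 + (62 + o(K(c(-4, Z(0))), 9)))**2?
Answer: 12769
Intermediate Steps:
c(Y, N) = Y - N
K(l) = 16 + 4*l (K(l) = 4*(l + 4) = 4*(4 + l) = 16 + 4*l)
o(P, U) = 0 (o(P, U) = 2*(0/((((6 + P) + U)*P))) = 2*(0/(((6 + P + U)*P))) = 2*(0/((P*(6 + P + U)))) = 2*(0*(1/(P*(6 + P + U)))) = 2*0 = 0)
(51 + (62 + o(K(c(-4, Z(0))), 9)))**2 = (51 + (62 + 0))**2 = (51 + 62)**2 = 113**2 = 12769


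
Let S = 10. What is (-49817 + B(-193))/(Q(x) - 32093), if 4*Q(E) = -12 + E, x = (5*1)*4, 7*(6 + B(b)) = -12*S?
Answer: 348881/224637 ≈ 1.5531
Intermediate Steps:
B(b) = -162/7 (B(b) = -6 + (-12*10)/7 = -6 + (⅐)*(-120) = -6 - 120/7 = -162/7)
x = 20 (x = 5*4 = 20)
Q(E) = -3 + E/4 (Q(E) = (-12 + E)/4 = -3 + E/4)
(-49817 + B(-193))/(Q(x) - 32093) = (-49817 - 162/7)/((-3 + (¼)*20) - 32093) = -348881/(7*((-3 + 5) - 32093)) = -348881/(7*(2 - 32093)) = -348881/7/(-32091) = -348881/7*(-1/32091) = 348881/224637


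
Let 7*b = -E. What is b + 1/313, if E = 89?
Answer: -27850/2191 ≈ -12.711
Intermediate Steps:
b = -89/7 (b = (-1*89)/7 = (⅐)*(-89) = -89/7 ≈ -12.714)
b + 1/313 = -89/7 + 1/313 = -27850/2191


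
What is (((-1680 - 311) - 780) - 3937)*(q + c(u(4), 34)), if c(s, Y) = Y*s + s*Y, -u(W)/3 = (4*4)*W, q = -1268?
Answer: 96085392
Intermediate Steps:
u(W) = -48*W (u(W) = -3*4*4*W = -48*W)
c(s, Y) = 2*Y*s (c(s, Y) = Y*s + Y*s = 2*Y*s)
(((-1680 - 311) - 780) - 3937)*(q + c(u(4), 34)) = (((-1680 - 311) - 780) - 3937)*(-1268 + 2*34*(-48*4)) = ((-1991 - 780) - 3937)*(-1268 + 2*34*(-192)) = (-2771 - 3937)*(-1268 - 13056) = -6708*(-14324) = 96085392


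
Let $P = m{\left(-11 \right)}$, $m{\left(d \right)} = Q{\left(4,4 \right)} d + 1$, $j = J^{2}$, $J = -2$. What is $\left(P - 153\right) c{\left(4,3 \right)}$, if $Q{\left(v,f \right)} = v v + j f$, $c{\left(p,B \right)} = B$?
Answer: $-1512$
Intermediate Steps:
$j = 4$ ($j = \left(-2\right)^{2} = 4$)
$Q{\left(v,f \right)} = v^{2} + 4 f$ ($Q{\left(v,f \right)} = v v + 4 f = v^{2} + 4 f$)
$m{\left(d \right)} = 1 + 32 d$ ($m{\left(d \right)} = \left(4^{2} + 4 \cdot 4\right) d + 1 = \left(16 + 16\right) d + 1 = 32 d + 1 = 1 + 32 d$)
$P = -351$ ($P = 1 + 32 \left(-11\right) = 1 - 352 = -351$)
$\left(P - 153\right) c{\left(4,3 \right)} = \left(-351 - 153\right) 3 = \left(-504\right) 3 = -1512$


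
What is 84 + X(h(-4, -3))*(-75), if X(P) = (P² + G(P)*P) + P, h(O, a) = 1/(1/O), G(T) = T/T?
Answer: -516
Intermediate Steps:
G(T) = 1
h(O, a) = O
X(P) = P² + 2*P (X(P) = (P² + 1*P) + P = (P² + P) + P = (P + P²) + P = P² + 2*P)
84 + X(h(-4, -3))*(-75) = 84 - 4*(2 - 4)*(-75) = 84 - 4*(-2)*(-75) = 84 + 8*(-75) = 84 - 600 = -516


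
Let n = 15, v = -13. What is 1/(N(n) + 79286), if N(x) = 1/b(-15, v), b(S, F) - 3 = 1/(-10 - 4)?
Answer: 41/3250740 ≈ 1.2613e-5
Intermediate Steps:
b(S, F) = 41/14 (b(S, F) = 3 + 1/(-10 - 4) = 3 + 1/(-14) = 3 - 1/14 = 41/14)
N(x) = 14/41 (N(x) = 1/(41/14) = 14/41)
1/(N(n) + 79286) = 1/(14/41 + 79286) = 1/(3250740/41) = 41/3250740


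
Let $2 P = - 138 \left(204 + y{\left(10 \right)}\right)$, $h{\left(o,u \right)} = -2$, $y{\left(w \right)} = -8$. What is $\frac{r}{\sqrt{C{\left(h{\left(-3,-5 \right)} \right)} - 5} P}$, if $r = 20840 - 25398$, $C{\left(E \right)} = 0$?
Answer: $- \frac{2279 i \sqrt{5}}{33810} \approx - 0.15072 i$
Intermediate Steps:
$r = -4558$
$P = -13524$ ($P = \frac{\left(-138\right) \left(204 - 8\right)}{2} = \frac{\left(-138\right) 196}{2} = \frac{1}{2} \left(-27048\right) = -13524$)
$\frac{r}{\sqrt{C{\left(h{\left(-3,-5 \right)} \right)} - 5} P} = - \frac{4558}{\sqrt{0 - 5} \left(-13524\right)} = - \frac{4558}{\sqrt{-5} \left(-13524\right)} = - \frac{4558}{i \sqrt{5} \left(-13524\right)} = - \frac{4558}{\left(-13524\right) i \sqrt{5}} = - 4558 \frac{i \sqrt{5}}{67620} = - \frac{2279 i \sqrt{5}}{33810}$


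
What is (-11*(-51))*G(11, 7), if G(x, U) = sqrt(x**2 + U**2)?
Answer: 561*sqrt(170) ≈ 7314.5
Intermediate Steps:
G(x, U) = sqrt(U**2 + x**2)
(-11*(-51))*G(11, 7) = (-11*(-51))*sqrt(7**2 + 11**2) = 561*sqrt(49 + 121) = 561*sqrt(170)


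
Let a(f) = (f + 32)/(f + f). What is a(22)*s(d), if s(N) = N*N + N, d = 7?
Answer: 756/11 ≈ 68.727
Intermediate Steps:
a(f) = (32 + f)/(2*f) (a(f) = (32 + f)/((2*f)) = (32 + f)*(1/(2*f)) = (32 + f)/(2*f))
s(N) = N + N**2 (s(N) = N**2 + N = N + N**2)
a(22)*s(d) = ((1/2)*(32 + 22)/22)*(7*(1 + 7)) = ((1/2)*(1/22)*54)*(7*8) = (27/22)*56 = 756/11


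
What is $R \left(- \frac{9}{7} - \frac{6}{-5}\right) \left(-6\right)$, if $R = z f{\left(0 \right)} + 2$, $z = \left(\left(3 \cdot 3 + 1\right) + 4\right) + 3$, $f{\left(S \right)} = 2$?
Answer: $\frac{648}{35} \approx 18.514$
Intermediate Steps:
$z = 17$ ($z = \left(\left(9 + 1\right) + 4\right) + 3 = \left(10 + 4\right) + 3 = 14 + 3 = 17$)
$R = 36$ ($R = 17 \cdot 2 + 2 = 34 + 2 = 36$)
$R \left(- \frac{9}{7} - \frac{6}{-5}\right) \left(-6\right) = 36 \left(- \frac{9}{7} - \frac{6}{-5}\right) \left(-6\right) = 36 \left(\left(-9\right) \frac{1}{7} - - \frac{6}{5}\right) \left(-6\right) = 36 \left(- \frac{9}{7} + \frac{6}{5}\right) \left(-6\right) = 36 \left(- \frac{3}{35}\right) \left(-6\right) = \left(- \frac{108}{35}\right) \left(-6\right) = \frac{648}{35}$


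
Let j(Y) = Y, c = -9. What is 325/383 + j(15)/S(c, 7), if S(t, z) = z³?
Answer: 117220/131369 ≈ 0.89230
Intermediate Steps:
325/383 + j(15)/S(c, 7) = 325/383 + 15/(7³) = 325*(1/383) + 15/343 = 325/383 + 15*(1/343) = 325/383 + 15/343 = 117220/131369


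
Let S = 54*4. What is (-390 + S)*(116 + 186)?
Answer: -52548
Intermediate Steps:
S = 216
(-390 + S)*(116 + 186) = (-390 + 216)*(116 + 186) = -174*302 = -52548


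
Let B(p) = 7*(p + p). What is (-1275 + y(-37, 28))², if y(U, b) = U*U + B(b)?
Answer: 236196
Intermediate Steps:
B(p) = 14*p (B(p) = 7*(2*p) = 14*p)
y(U, b) = U² + 14*b (y(U, b) = U*U + 14*b = U² + 14*b)
(-1275 + y(-37, 28))² = (-1275 + ((-37)² + 14*28))² = (-1275 + (1369 + 392))² = (-1275 + 1761)² = 486² = 236196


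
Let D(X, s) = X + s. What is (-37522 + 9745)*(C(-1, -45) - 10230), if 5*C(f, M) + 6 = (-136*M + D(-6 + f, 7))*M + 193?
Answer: 9065385051/5 ≈ 1.8131e+9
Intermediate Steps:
C(f, M) = 187/5 + M*(1 + f - 136*M)/5 (C(f, M) = -6/5 + ((-136*M + ((-6 + f) + 7))*M + 193)/5 = -6/5 + ((-136*M + (1 + f))*M + 193)/5 = -6/5 + ((1 + f - 136*M)*M + 193)/5 = -6/5 + (M*(1 + f - 136*M) + 193)/5 = -6/5 + (193 + M*(1 + f - 136*M))/5 = -6/5 + (193/5 + M*(1 + f - 136*M)/5) = 187/5 + M*(1 + f - 136*M)/5)
(-37522 + 9745)*(C(-1, -45) - 10230) = (-37522 + 9745)*((187/5 - 136/5*(-45)² + (⅕)*(-45)*(1 - 1)) - 10230) = -27777*((187/5 - 136/5*2025 + (⅕)*(-45)*0) - 10230) = -27777*((187/5 - 55080 + 0) - 10230) = -27777*(-275213/5 - 10230) = -27777*(-326363/5) = 9065385051/5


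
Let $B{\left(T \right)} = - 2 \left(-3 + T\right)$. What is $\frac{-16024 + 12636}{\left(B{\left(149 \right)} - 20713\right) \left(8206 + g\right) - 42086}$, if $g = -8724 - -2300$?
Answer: $\frac{77}{851659} \approx 9.0412 \cdot 10^{-5}$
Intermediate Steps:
$B{\left(T \right)} = 6 - 2 T$
$g = -6424$ ($g = -8724 + 2300 = -6424$)
$\frac{-16024 + 12636}{\left(B{\left(149 \right)} - 20713\right) \left(8206 + g\right) - 42086} = \frac{-16024 + 12636}{\left(\left(6 - 298\right) - 20713\right) \left(8206 - 6424\right) - 42086} = - \frac{3388}{\left(\left(6 - 298\right) - 20713\right) 1782 - 42086} = - \frac{3388}{\left(-292 - 20713\right) 1782 - 42086} = - \frac{3388}{\left(-21005\right) 1782 - 42086} = - \frac{3388}{-37430910 - 42086} = - \frac{3388}{-37472996} = \left(-3388\right) \left(- \frac{1}{37472996}\right) = \frac{77}{851659}$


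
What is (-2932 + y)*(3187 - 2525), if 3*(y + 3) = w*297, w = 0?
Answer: -1942970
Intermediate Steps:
y = -3 (y = -3 + (0*297)/3 = -3 + (1/3)*0 = -3 + 0 = -3)
(-2932 + y)*(3187 - 2525) = (-2932 - 3)*(3187 - 2525) = -2935*662 = -1942970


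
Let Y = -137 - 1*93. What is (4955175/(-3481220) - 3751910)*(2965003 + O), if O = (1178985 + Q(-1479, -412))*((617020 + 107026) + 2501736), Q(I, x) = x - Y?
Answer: -9933233115108814886129175/696244 ≈ -1.4267e+19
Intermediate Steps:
Y = -230 (Y = -137 - 93 = -230)
Q(I, x) = 230 + x (Q(I, x) = x - 1*(-230) = x + 230 = 230 + x)
O = 3802561498946 (O = (1178985 + (230 - 412))*((617020 + 107026) + 2501736) = (1178985 - 182)*(724046 + 2501736) = 1178803*3225782 = 3802561498946)
(4955175/(-3481220) - 3751910)*(2965003 + O) = (4955175/(-3481220) - 3751910)*(2965003 + 3802561498946) = (4955175*(-1/3481220) - 3751910)*3802564463949 = (-991035/696244 - 3751910)*3802564463949 = -2612245817075/696244*3802564463949 = -9933233115108814886129175/696244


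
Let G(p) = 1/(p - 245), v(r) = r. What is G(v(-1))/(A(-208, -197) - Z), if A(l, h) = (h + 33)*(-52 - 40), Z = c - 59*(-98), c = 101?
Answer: -1/2264430 ≈ -4.4161e-7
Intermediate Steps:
Z = 5883 (Z = 101 - 59*(-98) = 101 + 5782 = 5883)
A(l, h) = -3036 - 92*h (A(l, h) = (33 + h)*(-92) = -3036 - 92*h)
G(p) = 1/(-245 + p)
G(v(-1))/(A(-208, -197) - Z) = 1/((-245 - 1)*((-3036 - 92*(-197)) - 1*5883)) = 1/((-246)*((-3036 + 18124) - 5883)) = -1/(246*(15088 - 5883)) = -1/246/9205 = -1/246*1/9205 = -1/2264430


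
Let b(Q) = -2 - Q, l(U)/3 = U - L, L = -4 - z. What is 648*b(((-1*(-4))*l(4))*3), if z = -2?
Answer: -141264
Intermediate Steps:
L = -2 (L = -4 - 1*(-2) = -4 + 2 = -2)
l(U) = 6 + 3*U (l(U) = 3*(U - 1*(-2)) = 3*(U + 2) = 3*(2 + U) = 6 + 3*U)
648*b(((-1*(-4))*l(4))*3) = 648*(-2 - (-1*(-4))*(6 + 3*4)*3) = 648*(-2 - 4*(6 + 12)*3) = 648*(-2 - 4*18*3) = 648*(-2 - 72*3) = 648*(-2 - 1*216) = 648*(-2 - 216) = 648*(-218) = -141264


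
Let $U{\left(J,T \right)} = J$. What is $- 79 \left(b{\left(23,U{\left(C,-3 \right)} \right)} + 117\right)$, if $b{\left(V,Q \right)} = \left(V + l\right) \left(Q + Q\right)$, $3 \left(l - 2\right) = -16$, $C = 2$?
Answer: $- \frac{46373}{3} \approx -15458.0$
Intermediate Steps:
$l = - \frac{10}{3}$ ($l = 2 + \frac{1}{3} \left(-16\right) = 2 - \frac{16}{3} = - \frac{10}{3} \approx -3.3333$)
$b{\left(V,Q \right)} = 2 Q \left(- \frac{10}{3} + V\right)$ ($b{\left(V,Q \right)} = \left(V - \frac{10}{3}\right) \left(Q + Q\right) = \left(- \frac{10}{3} + V\right) 2 Q = 2 Q \left(- \frac{10}{3} + V\right)$)
$- 79 \left(b{\left(23,U{\left(C,-3 \right)} \right)} + 117\right) = - 79 \left(\frac{2}{3} \cdot 2 \left(-10 + 3 \cdot 23\right) + 117\right) = - 79 \left(\frac{2}{3} \cdot 2 \left(-10 + 69\right) + 117\right) = - 79 \left(\frac{2}{3} \cdot 2 \cdot 59 + 117\right) = - 79 \left(\frac{236}{3} + 117\right) = \left(-79\right) \frac{587}{3} = - \frac{46373}{3}$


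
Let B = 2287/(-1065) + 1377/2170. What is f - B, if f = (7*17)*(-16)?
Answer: -879348583/462210 ≈ -1902.5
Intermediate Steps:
f = -1904 (f = 119*(-16) = -1904)
B = -699257/462210 (B = 2287*(-1/1065) + 1377*(1/2170) = -2287/1065 + 1377/2170 = -699257/462210 ≈ -1.5129)
f - B = -1904 - 1*(-699257/462210) = -1904 + 699257/462210 = -879348583/462210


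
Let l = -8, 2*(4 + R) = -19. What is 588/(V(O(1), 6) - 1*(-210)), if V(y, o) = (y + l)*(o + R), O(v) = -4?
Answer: 49/25 ≈ 1.9600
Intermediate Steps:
R = -27/2 (R = -4 + (1/2)*(-19) = -4 - 19/2 = -27/2 ≈ -13.500)
V(y, o) = (-8 + y)*(-27/2 + o) (V(y, o) = (y - 8)*(o - 27/2) = (-8 + y)*(-27/2 + o))
588/(V(O(1), 6) - 1*(-210)) = 588/((108 - 8*6 - 27/2*(-4) + 6*(-4)) - 1*(-210)) = 588/((108 - 48 + 54 - 24) + 210) = 588/(90 + 210) = 588/300 = 588*(1/300) = 49/25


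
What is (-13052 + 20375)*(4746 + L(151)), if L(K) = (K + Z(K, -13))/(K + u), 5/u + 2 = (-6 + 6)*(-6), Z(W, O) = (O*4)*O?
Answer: 3444778256/99 ≈ 3.4796e+7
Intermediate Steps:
Z(W, O) = 4*O² (Z(W, O) = (4*O)*O = 4*O²)
u = -5/2 (u = 5/(-2 + (-6 + 6)*(-6)) = 5/(-2 + 0*(-6)) = 5/(-2 + 0) = 5/(-2) = 5*(-½) = -5/2 ≈ -2.5000)
L(K) = (676 + K)/(-5/2 + K) (L(K) = (K + 4*(-13)²)/(K - 5/2) = (K + 4*169)/(-5/2 + K) = (K + 676)/(-5/2 + K) = (676 + K)/(-5/2 + K))
(-13052 + 20375)*(4746 + L(151)) = (-13052 + 20375)*(4746 + 2*(676 + 151)/(-5 + 2*151)) = 7323*(4746 + 2*827/(-5 + 302)) = 7323*(4746 + 2*827/297) = 7323*(4746 + 2*(1/297)*827) = 7323*(4746 + 1654/297) = 7323*(1411216/297) = 3444778256/99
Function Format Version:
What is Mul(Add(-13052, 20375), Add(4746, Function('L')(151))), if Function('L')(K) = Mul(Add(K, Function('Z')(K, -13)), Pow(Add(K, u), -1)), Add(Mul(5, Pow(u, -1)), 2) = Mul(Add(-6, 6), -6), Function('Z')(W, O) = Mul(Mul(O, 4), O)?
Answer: Rational(3444778256, 99) ≈ 3.4796e+7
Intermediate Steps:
Function('Z')(W, O) = Mul(4, Pow(O, 2)) (Function('Z')(W, O) = Mul(Mul(4, O), O) = Mul(4, Pow(O, 2)))
u = Rational(-5, 2) (u = Mul(5, Pow(Add(-2, Mul(Add(-6, 6), -6)), -1)) = Mul(5, Pow(Add(-2, Mul(0, -6)), -1)) = Mul(5, Pow(Add(-2, 0), -1)) = Mul(5, Pow(-2, -1)) = Mul(5, Rational(-1, 2)) = Rational(-5, 2) ≈ -2.5000)
Function('L')(K) = Mul(Pow(Add(Rational(-5, 2), K), -1), Add(676, K)) (Function('L')(K) = Mul(Add(K, Mul(4, Pow(-13, 2))), Pow(Add(K, Rational(-5, 2)), -1)) = Mul(Add(K, Mul(4, 169)), Pow(Add(Rational(-5, 2), K), -1)) = Mul(Add(K, 676), Pow(Add(Rational(-5, 2), K), -1)) = Mul(Add(676, K), Pow(Add(Rational(-5, 2), K), -1)) = Mul(Pow(Add(Rational(-5, 2), K), -1), Add(676, K)))
Mul(Add(-13052, 20375), Add(4746, Function('L')(151))) = Mul(Add(-13052, 20375), Add(4746, Mul(2, Pow(Add(-5, Mul(2, 151)), -1), Add(676, 151)))) = Mul(7323, Add(4746, Mul(2, Pow(Add(-5, 302), -1), 827))) = Mul(7323, Add(4746, Mul(2, Pow(297, -1), 827))) = Mul(7323, Add(4746, Mul(2, Rational(1, 297), 827))) = Mul(7323, Add(4746, Rational(1654, 297))) = Mul(7323, Rational(1411216, 297)) = Rational(3444778256, 99)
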